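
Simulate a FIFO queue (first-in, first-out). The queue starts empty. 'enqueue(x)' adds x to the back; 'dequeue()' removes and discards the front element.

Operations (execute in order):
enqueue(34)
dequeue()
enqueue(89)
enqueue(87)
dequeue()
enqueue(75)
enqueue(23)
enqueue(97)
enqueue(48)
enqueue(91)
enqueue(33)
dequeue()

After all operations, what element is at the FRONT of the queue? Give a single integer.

Answer: 75

Derivation:
enqueue(34): queue = [34]
dequeue(): queue = []
enqueue(89): queue = [89]
enqueue(87): queue = [89, 87]
dequeue(): queue = [87]
enqueue(75): queue = [87, 75]
enqueue(23): queue = [87, 75, 23]
enqueue(97): queue = [87, 75, 23, 97]
enqueue(48): queue = [87, 75, 23, 97, 48]
enqueue(91): queue = [87, 75, 23, 97, 48, 91]
enqueue(33): queue = [87, 75, 23, 97, 48, 91, 33]
dequeue(): queue = [75, 23, 97, 48, 91, 33]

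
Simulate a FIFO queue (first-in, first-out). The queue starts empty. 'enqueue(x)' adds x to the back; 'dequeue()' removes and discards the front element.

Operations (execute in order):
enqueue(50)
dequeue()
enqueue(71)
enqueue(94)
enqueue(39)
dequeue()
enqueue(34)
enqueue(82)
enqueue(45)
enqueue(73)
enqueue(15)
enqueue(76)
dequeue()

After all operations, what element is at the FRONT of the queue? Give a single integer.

Answer: 39

Derivation:
enqueue(50): queue = [50]
dequeue(): queue = []
enqueue(71): queue = [71]
enqueue(94): queue = [71, 94]
enqueue(39): queue = [71, 94, 39]
dequeue(): queue = [94, 39]
enqueue(34): queue = [94, 39, 34]
enqueue(82): queue = [94, 39, 34, 82]
enqueue(45): queue = [94, 39, 34, 82, 45]
enqueue(73): queue = [94, 39, 34, 82, 45, 73]
enqueue(15): queue = [94, 39, 34, 82, 45, 73, 15]
enqueue(76): queue = [94, 39, 34, 82, 45, 73, 15, 76]
dequeue(): queue = [39, 34, 82, 45, 73, 15, 76]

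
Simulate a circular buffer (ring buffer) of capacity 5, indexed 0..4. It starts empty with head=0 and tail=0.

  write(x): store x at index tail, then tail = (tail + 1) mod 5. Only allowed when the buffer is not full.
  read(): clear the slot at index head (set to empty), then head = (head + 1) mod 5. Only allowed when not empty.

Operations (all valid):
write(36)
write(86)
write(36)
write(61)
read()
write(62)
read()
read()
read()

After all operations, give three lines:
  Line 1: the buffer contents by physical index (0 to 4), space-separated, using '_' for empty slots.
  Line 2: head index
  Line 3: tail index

write(36): buf=[36 _ _ _ _], head=0, tail=1, size=1
write(86): buf=[36 86 _ _ _], head=0, tail=2, size=2
write(36): buf=[36 86 36 _ _], head=0, tail=3, size=3
write(61): buf=[36 86 36 61 _], head=0, tail=4, size=4
read(): buf=[_ 86 36 61 _], head=1, tail=4, size=3
write(62): buf=[_ 86 36 61 62], head=1, tail=0, size=4
read(): buf=[_ _ 36 61 62], head=2, tail=0, size=3
read(): buf=[_ _ _ 61 62], head=3, tail=0, size=2
read(): buf=[_ _ _ _ 62], head=4, tail=0, size=1

Answer: _ _ _ _ 62
4
0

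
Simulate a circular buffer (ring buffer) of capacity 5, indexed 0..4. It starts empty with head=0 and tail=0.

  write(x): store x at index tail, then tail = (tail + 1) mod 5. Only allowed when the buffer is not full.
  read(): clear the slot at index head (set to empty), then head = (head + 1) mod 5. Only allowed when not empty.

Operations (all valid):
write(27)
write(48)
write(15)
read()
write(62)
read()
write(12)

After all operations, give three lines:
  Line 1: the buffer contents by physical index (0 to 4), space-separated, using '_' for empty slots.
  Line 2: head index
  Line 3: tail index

Answer: _ _ 15 62 12
2
0

Derivation:
write(27): buf=[27 _ _ _ _], head=0, tail=1, size=1
write(48): buf=[27 48 _ _ _], head=0, tail=2, size=2
write(15): buf=[27 48 15 _ _], head=0, tail=3, size=3
read(): buf=[_ 48 15 _ _], head=1, tail=3, size=2
write(62): buf=[_ 48 15 62 _], head=1, tail=4, size=3
read(): buf=[_ _ 15 62 _], head=2, tail=4, size=2
write(12): buf=[_ _ 15 62 12], head=2, tail=0, size=3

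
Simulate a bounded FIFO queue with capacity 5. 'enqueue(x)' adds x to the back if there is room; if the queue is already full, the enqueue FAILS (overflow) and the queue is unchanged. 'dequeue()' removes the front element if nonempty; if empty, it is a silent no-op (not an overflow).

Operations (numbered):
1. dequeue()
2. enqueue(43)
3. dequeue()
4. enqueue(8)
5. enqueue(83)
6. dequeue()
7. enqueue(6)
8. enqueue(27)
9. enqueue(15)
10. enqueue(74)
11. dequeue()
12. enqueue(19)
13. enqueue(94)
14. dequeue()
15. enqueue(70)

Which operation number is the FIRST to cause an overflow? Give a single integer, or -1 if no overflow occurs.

1. dequeue(): empty, no-op, size=0
2. enqueue(43): size=1
3. dequeue(): size=0
4. enqueue(8): size=1
5. enqueue(83): size=2
6. dequeue(): size=1
7. enqueue(6): size=2
8. enqueue(27): size=3
9. enqueue(15): size=4
10. enqueue(74): size=5
11. dequeue(): size=4
12. enqueue(19): size=5
13. enqueue(94): size=5=cap → OVERFLOW (fail)
14. dequeue(): size=4
15. enqueue(70): size=5

Answer: 13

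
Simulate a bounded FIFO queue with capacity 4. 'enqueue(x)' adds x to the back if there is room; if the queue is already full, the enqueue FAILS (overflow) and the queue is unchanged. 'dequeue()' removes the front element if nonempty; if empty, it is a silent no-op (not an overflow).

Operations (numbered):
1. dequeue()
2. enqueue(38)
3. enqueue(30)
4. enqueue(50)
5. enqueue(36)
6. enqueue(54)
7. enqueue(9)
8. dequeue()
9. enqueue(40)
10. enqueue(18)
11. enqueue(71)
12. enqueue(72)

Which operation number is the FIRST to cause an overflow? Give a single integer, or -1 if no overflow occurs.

Answer: 6

Derivation:
1. dequeue(): empty, no-op, size=0
2. enqueue(38): size=1
3. enqueue(30): size=2
4. enqueue(50): size=3
5. enqueue(36): size=4
6. enqueue(54): size=4=cap → OVERFLOW (fail)
7. enqueue(9): size=4=cap → OVERFLOW (fail)
8. dequeue(): size=3
9. enqueue(40): size=4
10. enqueue(18): size=4=cap → OVERFLOW (fail)
11. enqueue(71): size=4=cap → OVERFLOW (fail)
12. enqueue(72): size=4=cap → OVERFLOW (fail)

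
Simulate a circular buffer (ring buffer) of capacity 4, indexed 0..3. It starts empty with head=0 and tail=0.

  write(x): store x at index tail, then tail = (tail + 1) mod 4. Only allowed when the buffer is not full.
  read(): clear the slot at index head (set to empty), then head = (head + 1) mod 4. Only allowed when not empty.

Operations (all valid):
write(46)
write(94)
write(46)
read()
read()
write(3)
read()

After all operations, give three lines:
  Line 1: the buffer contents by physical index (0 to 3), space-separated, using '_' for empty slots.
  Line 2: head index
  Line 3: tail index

Answer: _ _ _ 3
3
0

Derivation:
write(46): buf=[46 _ _ _], head=0, tail=1, size=1
write(94): buf=[46 94 _ _], head=0, tail=2, size=2
write(46): buf=[46 94 46 _], head=0, tail=3, size=3
read(): buf=[_ 94 46 _], head=1, tail=3, size=2
read(): buf=[_ _ 46 _], head=2, tail=3, size=1
write(3): buf=[_ _ 46 3], head=2, tail=0, size=2
read(): buf=[_ _ _ 3], head=3, tail=0, size=1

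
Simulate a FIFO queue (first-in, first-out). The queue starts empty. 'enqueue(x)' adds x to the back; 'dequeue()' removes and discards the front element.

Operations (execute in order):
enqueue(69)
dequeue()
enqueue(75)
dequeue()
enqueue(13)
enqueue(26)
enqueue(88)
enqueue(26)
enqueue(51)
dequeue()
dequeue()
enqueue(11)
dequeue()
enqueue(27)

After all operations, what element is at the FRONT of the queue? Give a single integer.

enqueue(69): queue = [69]
dequeue(): queue = []
enqueue(75): queue = [75]
dequeue(): queue = []
enqueue(13): queue = [13]
enqueue(26): queue = [13, 26]
enqueue(88): queue = [13, 26, 88]
enqueue(26): queue = [13, 26, 88, 26]
enqueue(51): queue = [13, 26, 88, 26, 51]
dequeue(): queue = [26, 88, 26, 51]
dequeue(): queue = [88, 26, 51]
enqueue(11): queue = [88, 26, 51, 11]
dequeue(): queue = [26, 51, 11]
enqueue(27): queue = [26, 51, 11, 27]

Answer: 26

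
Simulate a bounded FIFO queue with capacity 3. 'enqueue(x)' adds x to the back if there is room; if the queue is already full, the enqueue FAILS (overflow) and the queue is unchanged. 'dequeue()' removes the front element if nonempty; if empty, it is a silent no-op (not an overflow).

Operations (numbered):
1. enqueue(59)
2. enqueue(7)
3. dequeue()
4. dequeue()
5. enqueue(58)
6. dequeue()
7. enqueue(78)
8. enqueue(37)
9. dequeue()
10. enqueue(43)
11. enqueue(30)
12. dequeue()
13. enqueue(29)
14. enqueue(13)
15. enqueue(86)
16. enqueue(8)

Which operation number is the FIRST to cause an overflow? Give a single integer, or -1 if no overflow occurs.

Answer: 14

Derivation:
1. enqueue(59): size=1
2. enqueue(7): size=2
3. dequeue(): size=1
4. dequeue(): size=0
5. enqueue(58): size=1
6. dequeue(): size=0
7. enqueue(78): size=1
8. enqueue(37): size=2
9. dequeue(): size=1
10. enqueue(43): size=2
11. enqueue(30): size=3
12. dequeue(): size=2
13. enqueue(29): size=3
14. enqueue(13): size=3=cap → OVERFLOW (fail)
15. enqueue(86): size=3=cap → OVERFLOW (fail)
16. enqueue(8): size=3=cap → OVERFLOW (fail)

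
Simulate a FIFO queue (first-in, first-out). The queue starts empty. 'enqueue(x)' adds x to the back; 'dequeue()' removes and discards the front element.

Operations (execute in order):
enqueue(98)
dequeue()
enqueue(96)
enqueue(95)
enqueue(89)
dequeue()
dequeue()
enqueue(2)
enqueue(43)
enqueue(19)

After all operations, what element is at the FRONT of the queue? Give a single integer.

Answer: 89

Derivation:
enqueue(98): queue = [98]
dequeue(): queue = []
enqueue(96): queue = [96]
enqueue(95): queue = [96, 95]
enqueue(89): queue = [96, 95, 89]
dequeue(): queue = [95, 89]
dequeue(): queue = [89]
enqueue(2): queue = [89, 2]
enqueue(43): queue = [89, 2, 43]
enqueue(19): queue = [89, 2, 43, 19]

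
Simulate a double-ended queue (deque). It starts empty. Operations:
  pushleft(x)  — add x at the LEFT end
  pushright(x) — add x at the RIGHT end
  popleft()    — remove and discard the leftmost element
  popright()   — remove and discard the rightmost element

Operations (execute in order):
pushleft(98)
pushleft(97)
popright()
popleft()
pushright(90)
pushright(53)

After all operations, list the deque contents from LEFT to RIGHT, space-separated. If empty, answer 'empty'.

pushleft(98): [98]
pushleft(97): [97, 98]
popright(): [97]
popleft(): []
pushright(90): [90]
pushright(53): [90, 53]

Answer: 90 53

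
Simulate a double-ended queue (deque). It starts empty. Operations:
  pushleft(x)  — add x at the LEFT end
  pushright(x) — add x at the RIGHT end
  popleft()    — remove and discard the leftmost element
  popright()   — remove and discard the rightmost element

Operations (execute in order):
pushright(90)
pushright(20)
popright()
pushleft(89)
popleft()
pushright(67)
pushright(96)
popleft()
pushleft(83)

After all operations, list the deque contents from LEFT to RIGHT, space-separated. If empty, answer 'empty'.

Answer: 83 67 96

Derivation:
pushright(90): [90]
pushright(20): [90, 20]
popright(): [90]
pushleft(89): [89, 90]
popleft(): [90]
pushright(67): [90, 67]
pushright(96): [90, 67, 96]
popleft(): [67, 96]
pushleft(83): [83, 67, 96]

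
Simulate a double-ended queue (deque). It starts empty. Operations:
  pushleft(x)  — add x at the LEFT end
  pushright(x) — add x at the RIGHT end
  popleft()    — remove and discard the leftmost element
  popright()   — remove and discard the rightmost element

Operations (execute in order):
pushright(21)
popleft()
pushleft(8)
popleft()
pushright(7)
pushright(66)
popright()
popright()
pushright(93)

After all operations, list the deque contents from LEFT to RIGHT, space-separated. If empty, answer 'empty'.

pushright(21): [21]
popleft(): []
pushleft(8): [8]
popleft(): []
pushright(7): [7]
pushright(66): [7, 66]
popright(): [7]
popright(): []
pushright(93): [93]

Answer: 93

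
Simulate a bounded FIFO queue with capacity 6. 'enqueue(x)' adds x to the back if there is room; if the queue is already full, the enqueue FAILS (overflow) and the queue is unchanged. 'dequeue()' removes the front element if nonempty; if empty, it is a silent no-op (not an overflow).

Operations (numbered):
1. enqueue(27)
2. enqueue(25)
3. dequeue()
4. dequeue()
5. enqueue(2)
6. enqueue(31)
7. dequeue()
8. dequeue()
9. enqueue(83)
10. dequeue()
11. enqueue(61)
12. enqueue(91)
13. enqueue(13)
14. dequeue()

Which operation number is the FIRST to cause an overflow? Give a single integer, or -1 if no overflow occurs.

Answer: -1

Derivation:
1. enqueue(27): size=1
2. enqueue(25): size=2
3. dequeue(): size=1
4. dequeue(): size=0
5. enqueue(2): size=1
6. enqueue(31): size=2
7. dequeue(): size=1
8. dequeue(): size=0
9. enqueue(83): size=1
10. dequeue(): size=0
11. enqueue(61): size=1
12. enqueue(91): size=2
13. enqueue(13): size=3
14. dequeue(): size=2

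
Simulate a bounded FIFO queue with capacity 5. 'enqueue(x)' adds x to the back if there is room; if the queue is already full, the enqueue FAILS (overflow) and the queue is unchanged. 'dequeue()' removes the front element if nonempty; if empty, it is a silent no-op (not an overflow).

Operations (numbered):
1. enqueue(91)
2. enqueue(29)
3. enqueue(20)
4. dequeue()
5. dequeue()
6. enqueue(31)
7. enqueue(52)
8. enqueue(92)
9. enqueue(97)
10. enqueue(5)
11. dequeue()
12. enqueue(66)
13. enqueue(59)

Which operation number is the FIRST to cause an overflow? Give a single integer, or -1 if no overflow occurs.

1. enqueue(91): size=1
2. enqueue(29): size=2
3. enqueue(20): size=3
4. dequeue(): size=2
5. dequeue(): size=1
6. enqueue(31): size=2
7. enqueue(52): size=3
8. enqueue(92): size=4
9. enqueue(97): size=5
10. enqueue(5): size=5=cap → OVERFLOW (fail)
11. dequeue(): size=4
12. enqueue(66): size=5
13. enqueue(59): size=5=cap → OVERFLOW (fail)

Answer: 10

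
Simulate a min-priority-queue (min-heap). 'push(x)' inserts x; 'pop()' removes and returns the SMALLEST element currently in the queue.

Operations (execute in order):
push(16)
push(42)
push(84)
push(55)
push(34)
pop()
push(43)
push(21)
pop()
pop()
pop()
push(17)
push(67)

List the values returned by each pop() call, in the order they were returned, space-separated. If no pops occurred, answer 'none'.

Answer: 16 21 34 42

Derivation:
push(16): heap contents = [16]
push(42): heap contents = [16, 42]
push(84): heap contents = [16, 42, 84]
push(55): heap contents = [16, 42, 55, 84]
push(34): heap contents = [16, 34, 42, 55, 84]
pop() → 16: heap contents = [34, 42, 55, 84]
push(43): heap contents = [34, 42, 43, 55, 84]
push(21): heap contents = [21, 34, 42, 43, 55, 84]
pop() → 21: heap contents = [34, 42, 43, 55, 84]
pop() → 34: heap contents = [42, 43, 55, 84]
pop() → 42: heap contents = [43, 55, 84]
push(17): heap contents = [17, 43, 55, 84]
push(67): heap contents = [17, 43, 55, 67, 84]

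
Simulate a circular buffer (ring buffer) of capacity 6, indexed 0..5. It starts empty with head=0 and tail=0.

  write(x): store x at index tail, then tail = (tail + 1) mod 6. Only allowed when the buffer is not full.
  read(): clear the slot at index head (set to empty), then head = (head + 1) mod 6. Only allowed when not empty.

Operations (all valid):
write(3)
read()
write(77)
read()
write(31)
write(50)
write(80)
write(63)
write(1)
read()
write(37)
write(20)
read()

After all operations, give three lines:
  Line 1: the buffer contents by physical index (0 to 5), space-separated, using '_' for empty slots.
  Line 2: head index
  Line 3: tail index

Answer: 1 37 20 _ 80 63
4
3

Derivation:
write(3): buf=[3 _ _ _ _ _], head=0, tail=1, size=1
read(): buf=[_ _ _ _ _ _], head=1, tail=1, size=0
write(77): buf=[_ 77 _ _ _ _], head=1, tail=2, size=1
read(): buf=[_ _ _ _ _ _], head=2, tail=2, size=0
write(31): buf=[_ _ 31 _ _ _], head=2, tail=3, size=1
write(50): buf=[_ _ 31 50 _ _], head=2, tail=4, size=2
write(80): buf=[_ _ 31 50 80 _], head=2, tail=5, size=3
write(63): buf=[_ _ 31 50 80 63], head=2, tail=0, size=4
write(1): buf=[1 _ 31 50 80 63], head=2, tail=1, size=5
read(): buf=[1 _ _ 50 80 63], head=3, tail=1, size=4
write(37): buf=[1 37 _ 50 80 63], head=3, tail=2, size=5
write(20): buf=[1 37 20 50 80 63], head=3, tail=3, size=6
read(): buf=[1 37 20 _ 80 63], head=4, tail=3, size=5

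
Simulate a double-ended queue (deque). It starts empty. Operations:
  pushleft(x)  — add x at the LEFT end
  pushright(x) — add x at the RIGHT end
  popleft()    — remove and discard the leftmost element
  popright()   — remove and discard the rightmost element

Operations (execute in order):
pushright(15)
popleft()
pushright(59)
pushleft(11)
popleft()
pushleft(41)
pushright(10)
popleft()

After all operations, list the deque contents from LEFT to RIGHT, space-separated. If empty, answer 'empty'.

Answer: 59 10

Derivation:
pushright(15): [15]
popleft(): []
pushright(59): [59]
pushleft(11): [11, 59]
popleft(): [59]
pushleft(41): [41, 59]
pushright(10): [41, 59, 10]
popleft(): [59, 10]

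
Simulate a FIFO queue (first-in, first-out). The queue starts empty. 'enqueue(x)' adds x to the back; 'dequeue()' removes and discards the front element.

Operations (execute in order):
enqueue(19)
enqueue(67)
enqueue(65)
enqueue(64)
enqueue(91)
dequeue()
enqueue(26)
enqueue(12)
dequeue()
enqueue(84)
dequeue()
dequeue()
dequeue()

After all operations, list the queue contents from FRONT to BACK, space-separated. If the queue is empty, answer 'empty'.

enqueue(19): [19]
enqueue(67): [19, 67]
enqueue(65): [19, 67, 65]
enqueue(64): [19, 67, 65, 64]
enqueue(91): [19, 67, 65, 64, 91]
dequeue(): [67, 65, 64, 91]
enqueue(26): [67, 65, 64, 91, 26]
enqueue(12): [67, 65, 64, 91, 26, 12]
dequeue(): [65, 64, 91, 26, 12]
enqueue(84): [65, 64, 91, 26, 12, 84]
dequeue(): [64, 91, 26, 12, 84]
dequeue(): [91, 26, 12, 84]
dequeue(): [26, 12, 84]

Answer: 26 12 84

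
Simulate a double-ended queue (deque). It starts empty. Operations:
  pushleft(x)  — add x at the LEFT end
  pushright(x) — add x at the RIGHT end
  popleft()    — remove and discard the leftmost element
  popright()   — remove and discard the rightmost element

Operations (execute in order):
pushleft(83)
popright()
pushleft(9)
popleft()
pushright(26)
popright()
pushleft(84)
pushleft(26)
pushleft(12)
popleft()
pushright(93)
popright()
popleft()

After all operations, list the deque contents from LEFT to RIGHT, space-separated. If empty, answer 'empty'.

pushleft(83): [83]
popright(): []
pushleft(9): [9]
popleft(): []
pushright(26): [26]
popright(): []
pushleft(84): [84]
pushleft(26): [26, 84]
pushleft(12): [12, 26, 84]
popleft(): [26, 84]
pushright(93): [26, 84, 93]
popright(): [26, 84]
popleft(): [84]

Answer: 84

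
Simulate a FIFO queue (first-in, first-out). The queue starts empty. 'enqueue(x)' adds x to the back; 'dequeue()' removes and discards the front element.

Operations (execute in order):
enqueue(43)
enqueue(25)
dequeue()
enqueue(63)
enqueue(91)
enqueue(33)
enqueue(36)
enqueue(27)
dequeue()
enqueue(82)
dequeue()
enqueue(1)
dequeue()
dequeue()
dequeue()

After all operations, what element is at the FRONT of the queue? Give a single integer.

Answer: 27

Derivation:
enqueue(43): queue = [43]
enqueue(25): queue = [43, 25]
dequeue(): queue = [25]
enqueue(63): queue = [25, 63]
enqueue(91): queue = [25, 63, 91]
enqueue(33): queue = [25, 63, 91, 33]
enqueue(36): queue = [25, 63, 91, 33, 36]
enqueue(27): queue = [25, 63, 91, 33, 36, 27]
dequeue(): queue = [63, 91, 33, 36, 27]
enqueue(82): queue = [63, 91, 33, 36, 27, 82]
dequeue(): queue = [91, 33, 36, 27, 82]
enqueue(1): queue = [91, 33, 36, 27, 82, 1]
dequeue(): queue = [33, 36, 27, 82, 1]
dequeue(): queue = [36, 27, 82, 1]
dequeue(): queue = [27, 82, 1]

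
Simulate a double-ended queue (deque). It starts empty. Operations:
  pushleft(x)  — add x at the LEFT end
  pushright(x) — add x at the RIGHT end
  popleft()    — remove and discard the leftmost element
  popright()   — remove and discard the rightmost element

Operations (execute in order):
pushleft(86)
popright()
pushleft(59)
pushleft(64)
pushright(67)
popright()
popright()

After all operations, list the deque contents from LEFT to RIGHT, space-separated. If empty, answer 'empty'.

pushleft(86): [86]
popright(): []
pushleft(59): [59]
pushleft(64): [64, 59]
pushright(67): [64, 59, 67]
popright(): [64, 59]
popright(): [64]

Answer: 64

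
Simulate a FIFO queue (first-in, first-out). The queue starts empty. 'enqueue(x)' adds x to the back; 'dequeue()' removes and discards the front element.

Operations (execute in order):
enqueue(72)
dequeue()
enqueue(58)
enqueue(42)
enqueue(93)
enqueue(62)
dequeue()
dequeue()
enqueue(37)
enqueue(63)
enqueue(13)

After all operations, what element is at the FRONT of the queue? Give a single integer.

enqueue(72): queue = [72]
dequeue(): queue = []
enqueue(58): queue = [58]
enqueue(42): queue = [58, 42]
enqueue(93): queue = [58, 42, 93]
enqueue(62): queue = [58, 42, 93, 62]
dequeue(): queue = [42, 93, 62]
dequeue(): queue = [93, 62]
enqueue(37): queue = [93, 62, 37]
enqueue(63): queue = [93, 62, 37, 63]
enqueue(13): queue = [93, 62, 37, 63, 13]

Answer: 93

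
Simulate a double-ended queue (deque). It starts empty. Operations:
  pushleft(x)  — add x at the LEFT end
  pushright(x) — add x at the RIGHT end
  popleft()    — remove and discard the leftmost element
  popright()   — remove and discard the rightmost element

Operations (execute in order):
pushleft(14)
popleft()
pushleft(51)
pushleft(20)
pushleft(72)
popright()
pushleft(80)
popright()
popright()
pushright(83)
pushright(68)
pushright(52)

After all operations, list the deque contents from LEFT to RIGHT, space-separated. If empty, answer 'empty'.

Answer: 80 83 68 52

Derivation:
pushleft(14): [14]
popleft(): []
pushleft(51): [51]
pushleft(20): [20, 51]
pushleft(72): [72, 20, 51]
popright(): [72, 20]
pushleft(80): [80, 72, 20]
popright(): [80, 72]
popright(): [80]
pushright(83): [80, 83]
pushright(68): [80, 83, 68]
pushright(52): [80, 83, 68, 52]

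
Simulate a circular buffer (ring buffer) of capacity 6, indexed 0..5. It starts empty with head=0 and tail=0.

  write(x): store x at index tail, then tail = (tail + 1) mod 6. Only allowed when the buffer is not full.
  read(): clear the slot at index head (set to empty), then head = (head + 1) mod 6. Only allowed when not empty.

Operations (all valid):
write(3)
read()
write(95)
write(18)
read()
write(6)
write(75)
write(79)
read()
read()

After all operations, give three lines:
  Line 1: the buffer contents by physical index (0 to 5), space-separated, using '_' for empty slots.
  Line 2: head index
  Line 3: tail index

Answer: _ _ _ _ 75 79
4
0

Derivation:
write(3): buf=[3 _ _ _ _ _], head=0, tail=1, size=1
read(): buf=[_ _ _ _ _ _], head=1, tail=1, size=0
write(95): buf=[_ 95 _ _ _ _], head=1, tail=2, size=1
write(18): buf=[_ 95 18 _ _ _], head=1, tail=3, size=2
read(): buf=[_ _ 18 _ _ _], head=2, tail=3, size=1
write(6): buf=[_ _ 18 6 _ _], head=2, tail=4, size=2
write(75): buf=[_ _ 18 6 75 _], head=2, tail=5, size=3
write(79): buf=[_ _ 18 6 75 79], head=2, tail=0, size=4
read(): buf=[_ _ _ 6 75 79], head=3, tail=0, size=3
read(): buf=[_ _ _ _ 75 79], head=4, tail=0, size=2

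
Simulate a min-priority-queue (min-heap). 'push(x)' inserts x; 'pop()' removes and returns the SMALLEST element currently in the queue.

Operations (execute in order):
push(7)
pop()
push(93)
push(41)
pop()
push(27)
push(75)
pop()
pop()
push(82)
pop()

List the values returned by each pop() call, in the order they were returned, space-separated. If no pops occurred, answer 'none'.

push(7): heap contents = [7]
pop() → 7: heap contents = []
push(93): heap contents = [93]
push(41): heap contents = [41, 93]
pop() → 41: heap contents = [93]
push(27): heap contents = [27, 93]
push(75): heap contents = [27, 75, 93]
pop() → 27: heap contents = [75, 93]
pop() → 75: heap contents = [93]
push(82): heap contents = [82, 93]
pop() → 82: heap contents = [93]

Answer: 7 41 27 75 82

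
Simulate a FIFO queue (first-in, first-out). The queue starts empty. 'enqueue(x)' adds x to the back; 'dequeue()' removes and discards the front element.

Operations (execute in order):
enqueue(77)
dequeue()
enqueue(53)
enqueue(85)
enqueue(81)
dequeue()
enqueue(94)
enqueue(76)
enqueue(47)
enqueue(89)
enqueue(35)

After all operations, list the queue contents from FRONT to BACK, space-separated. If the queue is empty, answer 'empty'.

Answer: 85 81 94 76 47 89 35

Derivation:
enqueue(77): [77]
dequeue(): []
enqueue(53): [53]
enqueue(85): [53, 85]
enqueue(81): [53, 85, 81]
dequeue(): [85, 81]
enqueue(94): [85, 81, 94]
enqueue(76): [85, 81, 94, 76]
enqueue(47): [85, 81, 94, 76, 47]
enqueue(89): [85, 81, 94, 76, 47, 89]
enqueue(35): [85, 81, 94, 76, 47, 89, 35]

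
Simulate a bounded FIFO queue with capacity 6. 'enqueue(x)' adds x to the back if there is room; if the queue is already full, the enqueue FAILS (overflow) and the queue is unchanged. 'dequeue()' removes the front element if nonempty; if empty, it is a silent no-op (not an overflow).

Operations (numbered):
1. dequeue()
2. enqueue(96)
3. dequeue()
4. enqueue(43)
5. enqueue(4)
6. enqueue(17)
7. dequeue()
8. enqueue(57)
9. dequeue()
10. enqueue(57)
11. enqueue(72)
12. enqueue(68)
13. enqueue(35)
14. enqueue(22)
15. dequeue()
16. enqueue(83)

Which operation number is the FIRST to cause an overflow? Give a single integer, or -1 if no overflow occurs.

Answer: 14

Derivation:
1. dequeue(): empty, no-op, size=0
2. enqueue(96): size=1
3. dequeue(): size=0
4. enqueue(43): size=1
5. enqueue(4): size=2
6. enqueue(17): size=3
7. dequeue(): size=2
8. enqueue(57): size=3
9. dequeue(): size=2
10. enqueue(57): size=3
11. enqueue(72): size=4
12. enqueue(68): size=5
13. enqueue(35): size=6
14. enqueue(22): size=6=cap → OVERFLOW (fail)
15. dequeue(): size=5
16. enqueue(83): size=6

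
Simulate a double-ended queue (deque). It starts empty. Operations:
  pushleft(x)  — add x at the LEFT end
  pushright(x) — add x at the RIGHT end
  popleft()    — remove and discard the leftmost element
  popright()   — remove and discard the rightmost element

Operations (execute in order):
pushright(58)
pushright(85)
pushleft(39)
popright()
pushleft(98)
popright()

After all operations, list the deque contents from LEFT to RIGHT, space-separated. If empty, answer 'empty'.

pushright(58): [58]
pushright(85): [58, 85]
pushleft(39): [39, 58, 85]
popright(): [39, 58]
pushleft(98): [98, 39, 58]
popright(): [98, 39]

Answer: 98 39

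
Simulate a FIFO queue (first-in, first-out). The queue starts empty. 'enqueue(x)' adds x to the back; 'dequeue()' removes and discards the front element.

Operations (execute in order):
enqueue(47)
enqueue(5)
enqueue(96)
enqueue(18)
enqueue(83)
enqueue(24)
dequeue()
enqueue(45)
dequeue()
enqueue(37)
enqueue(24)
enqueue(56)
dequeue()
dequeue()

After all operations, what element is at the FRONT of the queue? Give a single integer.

enqueue(47): queue = [47]
enqueue(5): queue = [47, 5]
enqueue(96): queue = [47, 5, 96]
enqueue(18): queue = [47, 5, 96, 18]
enqueue(83): queue = [47, 5, 96, 18, 83]
enqueue(24): queue = [47, 5, 96, 18, 83, 24]
dequeue(): queue = [5, 96, 18, 83, 24]
enqueue(45): queue = [5, 96, 18, 83, 24, 45]
dequeue(): queue = [96, 18, 83, 24, 45]
enqueue(37): queue = [96, 18, 83, 24, 45, 37]
enqueue(24): queue = [96, 18, 83, 24, 45, 37, 24]
enqueue(56): queue = [96, 18, 83, 24, 45, 37, 24, 56]
dequeue(): queue = [18, 83, 24, 45, 37, 24, 56]
dequeue(): queue = [83, 24, 45, 37, 24, 56]

Answer: 83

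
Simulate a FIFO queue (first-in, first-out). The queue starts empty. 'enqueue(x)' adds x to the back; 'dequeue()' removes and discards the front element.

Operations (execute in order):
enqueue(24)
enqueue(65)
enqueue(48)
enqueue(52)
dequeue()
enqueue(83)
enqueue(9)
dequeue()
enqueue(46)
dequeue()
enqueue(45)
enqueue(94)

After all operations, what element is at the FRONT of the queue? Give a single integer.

Answer: 52

Derivation:
enqueue(24): queue = [24]
enqueue(65): queue = [24, 65]
enqueue(48): queue = [24, 65, 48]
enqueue(52): queue = [24, 65, 48, 52]
dequeue(): queue = [65, 48, 52]
enqueue(83): queue = [65, 48, 52, 83]
enqueue(9): queue = [65, 48, 52, 83, 9]
dequeue(): queue = [48, 52, 83, 9]
enqueue(46): queue = [48, 52, 83, 9, 46]
dequeue(): queue = [52, 83, 9, 46]
enqueue(45): queue = [52, 83, 9, 46, 45]
enqueue(94): queue = [52, 83, 9, 46, 45, 94]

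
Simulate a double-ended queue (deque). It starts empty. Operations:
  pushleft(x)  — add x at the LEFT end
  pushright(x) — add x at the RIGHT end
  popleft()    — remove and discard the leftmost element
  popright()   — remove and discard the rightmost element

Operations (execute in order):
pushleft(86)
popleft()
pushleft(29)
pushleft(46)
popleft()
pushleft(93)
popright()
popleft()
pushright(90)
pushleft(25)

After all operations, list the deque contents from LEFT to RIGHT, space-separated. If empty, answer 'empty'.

pushleft(86): [86]
popleft(): []
pushleft(29): [29]
pushleft(46): [46, 29]
popleft(): [29]
pushleft(93): [93, 29]
popright(): [93]
popleft(): []
pushright(90): [90]
pushleft(25): [25, 90]

Answer: 25 90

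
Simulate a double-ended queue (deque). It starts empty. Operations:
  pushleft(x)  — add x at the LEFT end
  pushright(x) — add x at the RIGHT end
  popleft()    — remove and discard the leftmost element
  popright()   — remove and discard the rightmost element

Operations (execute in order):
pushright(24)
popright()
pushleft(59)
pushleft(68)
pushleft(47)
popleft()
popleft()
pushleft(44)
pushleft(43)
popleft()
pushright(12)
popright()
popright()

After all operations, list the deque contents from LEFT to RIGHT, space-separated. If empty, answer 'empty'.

Answer: 44

Derivation:
pushright(24): [24]
popright(): []
pushleft(59): [59]
pushleft(68): [68, 59]
pushleft(47): [47, 68, 59]
popleft(): [68, 59]
popleft(): [59]
pushleft(44): [44, 59]
pushleft(43): [43, 44, 59]
popleft(): [44, 59]
pushright(12): [44, 59, 12]
popright(): [44, 59]
popright(): [44]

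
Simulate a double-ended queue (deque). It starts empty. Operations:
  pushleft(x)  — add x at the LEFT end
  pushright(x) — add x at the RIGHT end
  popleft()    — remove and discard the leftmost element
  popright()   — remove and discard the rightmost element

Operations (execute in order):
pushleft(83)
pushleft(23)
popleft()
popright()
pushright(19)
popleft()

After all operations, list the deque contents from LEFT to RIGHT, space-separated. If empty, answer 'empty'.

pushleft(83): [83]
pushleft(23): [23, 83]
popleft(): [83]
popright(): []
pushright(19): [19]
popleft(): []

Answer: empty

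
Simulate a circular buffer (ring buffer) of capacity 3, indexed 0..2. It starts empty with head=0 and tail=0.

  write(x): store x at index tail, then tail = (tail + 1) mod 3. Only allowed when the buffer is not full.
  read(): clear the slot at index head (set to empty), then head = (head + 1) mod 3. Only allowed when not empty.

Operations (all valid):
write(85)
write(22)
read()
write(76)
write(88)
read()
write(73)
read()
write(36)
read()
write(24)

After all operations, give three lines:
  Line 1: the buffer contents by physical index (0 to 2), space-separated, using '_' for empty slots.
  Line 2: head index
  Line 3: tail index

Answer: 24 73 36
1
1

Derivation:
write(85): buf=[85 _ _], head=0, tail=1, size=1
write(22): buf=[85 22 _], head=0, tail=2, size=2
read(): buf=[_ 22 _], head=1, tail=2, size=1
write(76): buf=[_ 22 76], head=1, tail=0, size=2
write(88): buf=[88 22 76], head=1, tail=1, size=3
read(): buf=[88 _ 76], head=2, tail=1, size=2
write(73): buf=[88 73 76], head=2, tail=2, size=3
read(): buf=[88 73 _], head=0, tail=2, size=2
write(36): buf=[88 73 36], head=0, tail=0, size=3
read(): buf=[_ 73 36], head=1, tail=0, size=2
write(24): buf=[24 73 36], head=1, tail=1, size=3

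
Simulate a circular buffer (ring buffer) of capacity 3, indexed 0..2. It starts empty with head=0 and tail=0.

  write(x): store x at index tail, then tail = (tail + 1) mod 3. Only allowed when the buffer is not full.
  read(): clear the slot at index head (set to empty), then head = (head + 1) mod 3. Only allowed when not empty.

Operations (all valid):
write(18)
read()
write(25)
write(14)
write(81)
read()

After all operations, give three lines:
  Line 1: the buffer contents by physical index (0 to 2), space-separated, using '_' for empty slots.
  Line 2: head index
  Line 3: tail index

Answer: 81 _ 14
2
1

Derivation:
write(18): buf=[18 _ _], head=0, tail=1, size=1
read(): buf=[_ _ _], head=1, tail=1, size=0
write(25): buf=[_ 25 _], head=1, tail=2, size=1
write(14): buf=[_ 25 14], head=1, tail=0, size=2
write(81): buf=[81 25 14], head=1, tail=1, size=3
read(): buf=[81 _ 14], head=2, tail=1, size=2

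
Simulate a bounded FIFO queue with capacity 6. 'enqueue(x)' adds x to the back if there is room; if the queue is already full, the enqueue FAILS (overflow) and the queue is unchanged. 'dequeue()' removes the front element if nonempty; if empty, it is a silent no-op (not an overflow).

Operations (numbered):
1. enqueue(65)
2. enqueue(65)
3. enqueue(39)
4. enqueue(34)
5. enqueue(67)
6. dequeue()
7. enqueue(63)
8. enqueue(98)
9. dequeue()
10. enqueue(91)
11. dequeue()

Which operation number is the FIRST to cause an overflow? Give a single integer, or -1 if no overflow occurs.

1. enqueue(65): size=1
2. enqueue(65): size=2
3. enqueue(39): size=3
4. enqueue(34): size=4
5. enqueue(67): size=5
6. dequeue(): size=4
7. enqueue(63): size=5
8. enqueue(98): size=6
9. dequeue(): size=5
10. enqueue(91): size=6
11. dequeue(): size=5

Answer: -1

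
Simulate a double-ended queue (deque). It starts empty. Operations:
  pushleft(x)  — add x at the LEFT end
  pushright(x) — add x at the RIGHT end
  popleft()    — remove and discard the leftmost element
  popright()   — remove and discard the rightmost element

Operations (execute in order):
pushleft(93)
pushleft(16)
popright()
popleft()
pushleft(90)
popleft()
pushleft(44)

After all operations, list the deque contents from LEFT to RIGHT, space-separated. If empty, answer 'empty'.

Answer: 44

Derivation:
pushleft(93): [93]
pushleft(16): [16, 93]
popright(): [16]
popleft(): []
pushleft(90): [90]
popleft(): []
pushleft(44): [44]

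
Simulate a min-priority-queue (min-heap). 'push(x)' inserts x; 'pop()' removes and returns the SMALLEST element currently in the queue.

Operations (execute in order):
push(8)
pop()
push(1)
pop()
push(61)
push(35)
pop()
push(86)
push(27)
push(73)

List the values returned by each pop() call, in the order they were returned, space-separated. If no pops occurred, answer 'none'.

Answer: 8 1 35

Derivation:
push(8): heap contents = [8]
pop() → 8: heap contents = []
push(1): heap contents = [1]
pop() → 1: heap contents = []
push(61): heap contents = [61]
push(35): heap contents = [35, 61]
pop() → 35: heap contents = [61]
push(86): heap contents = [61, 86]
push(27): heap contents = [27, 61, 86]
push(73): heap contents = [27, 61, 73, 86]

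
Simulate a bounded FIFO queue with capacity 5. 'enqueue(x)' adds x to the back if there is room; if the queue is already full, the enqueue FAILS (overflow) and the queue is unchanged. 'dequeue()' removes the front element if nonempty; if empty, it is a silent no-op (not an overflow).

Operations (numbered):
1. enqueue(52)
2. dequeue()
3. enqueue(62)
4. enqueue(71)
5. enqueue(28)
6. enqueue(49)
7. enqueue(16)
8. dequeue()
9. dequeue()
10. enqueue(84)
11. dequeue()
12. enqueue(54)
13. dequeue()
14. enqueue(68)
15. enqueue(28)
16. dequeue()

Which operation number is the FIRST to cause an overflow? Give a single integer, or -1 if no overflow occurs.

Answer: -1

Derivation:
1. enqueue(52): size=1
2. dequeue(): size=0
3. enqueue(62): size=1
4. enqueue(71): size=2
5. enqueue(28): size=3
6. enqueue(49): size=4
7. enqueue(16): size=5
8. dequeue(): size=4
9. dequeue(): size=3
10. enqueue(84): size=4
11. dequeue(): size=3
12. enqueue(54): size=4
13. dequeue(): size=3
14. enqueue(68): size=4
15. enqueue(28): size=5
16. dequeue(): size=4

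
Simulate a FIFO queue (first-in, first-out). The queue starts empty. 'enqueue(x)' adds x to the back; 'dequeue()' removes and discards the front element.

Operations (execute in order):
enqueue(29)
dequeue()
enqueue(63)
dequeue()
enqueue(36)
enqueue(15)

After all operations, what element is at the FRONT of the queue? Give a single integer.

Answer: 36

Derivation:
enqueue(29): queue = [29]
dequeue(): queue = []
enqueue(63): queue = [63]
dequeue(): queue = []
enqueue(36): queue = [36]
enqueue(15): queue = [36, 15]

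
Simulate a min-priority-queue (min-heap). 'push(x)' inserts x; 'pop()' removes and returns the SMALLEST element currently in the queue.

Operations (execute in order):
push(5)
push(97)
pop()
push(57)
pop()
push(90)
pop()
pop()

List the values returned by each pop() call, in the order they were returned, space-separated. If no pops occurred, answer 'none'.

Answer: 5 57 90 97

Derivation:
push(5): heap contents = [5]
push(97): heap contents = [5, 97]
pop() → 5: heap contents = [97]
push(57): heap contents = [57, 97]
pop() → 57: heap contents = [97]
push(90): heap contents = [90, 97]
pop() → 90: heap contents = [97]
pop() → 97: heap contents = []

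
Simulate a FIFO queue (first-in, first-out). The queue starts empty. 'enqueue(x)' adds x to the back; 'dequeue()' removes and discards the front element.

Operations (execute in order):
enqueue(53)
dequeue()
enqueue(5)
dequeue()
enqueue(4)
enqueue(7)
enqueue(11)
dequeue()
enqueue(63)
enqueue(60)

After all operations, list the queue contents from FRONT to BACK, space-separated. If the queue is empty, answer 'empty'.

Answer: 7 11 63 60

Derivation:
enqueue(53): [53]
dequeue(): []
enqueue(5): [5]
dequeue(): []
enqueue(4): [4]
enqueue(7): [4, 7]
enqueue(11): [4, 7, 11]
dequeue(): [7, 11]
enqueue(63): [7, 11, 63]
enqueue(60): [7, 11, 63, 60]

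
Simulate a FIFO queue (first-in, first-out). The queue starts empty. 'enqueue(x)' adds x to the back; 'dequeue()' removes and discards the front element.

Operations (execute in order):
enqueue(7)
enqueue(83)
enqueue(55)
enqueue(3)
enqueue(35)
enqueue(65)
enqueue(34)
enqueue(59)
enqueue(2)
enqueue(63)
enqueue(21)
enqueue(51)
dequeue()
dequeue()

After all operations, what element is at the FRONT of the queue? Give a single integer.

enqueue(7): queue = [7]
enqueue(83): queue = [7, 83]
enqueue(55): queue = [7, 83, 55]
enqueue(3): queue = [7, 83, 55, 3]
enqueue(35): queue = [7, 83, 55, 3, 35]
enqueue(65): queue = [7, 83, 55, 3, 35, 65]
enqueue(34): queue = [7, 83, 55, 3, 35, 65, 34]
enqueue(59): queue = [7, 83, 55, 3, 35, 65, 34, 59]
enqueue(2): queue = [7, 83, 55, 3, 35, 65, 34, 59, 2]
enqueue(63): queue = [7, 83, 55, 3, 35, 65, 34, 59, 2, 63]
enqueue(21): queue = [7, 83, 55, 3, 35, 65, 34, 59, 2, 63, 21]
enqueue(51): queue = [7, 83, 55, 3, 35, 65, 34, 59, 2, 63, 21, 51]
dequeue(): queue = [83, 55, 3, 35, 65, 34, 59, 2, 63, 21, 51]
dequeue(): queue = [55, 3, 35, 65, 34, 59, 2, 63, 21, 51]

Answer: 55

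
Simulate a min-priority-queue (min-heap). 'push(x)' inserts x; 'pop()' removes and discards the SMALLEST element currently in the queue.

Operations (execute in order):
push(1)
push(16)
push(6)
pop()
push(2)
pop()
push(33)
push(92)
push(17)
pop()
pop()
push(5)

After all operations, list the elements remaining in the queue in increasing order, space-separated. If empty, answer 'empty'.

Answer: 5 17 33 92

Derivation:
push(1): heap contents = [1]
push(16): heap contents = [1, 16]
push(6): heap contents = [1, 6, 16]
pop() → 1: heap contents = [6, 16]
push(2): heap contents = [2, 6, 16]
pop() → 2: heap contents = [6, 16]
push(33): heap contents = [6, 16, 33]
push(92): heap contents = [6, 16, 33, 92]
push(17): heap contents = [6, 16, 17, 33, 92]
pop() → 6: heap contents = [16, 17, 33, 92]
pop() → 16: heap contents = [17, 33, 92]
push(5): heap contents = [5, 17, 33, 92]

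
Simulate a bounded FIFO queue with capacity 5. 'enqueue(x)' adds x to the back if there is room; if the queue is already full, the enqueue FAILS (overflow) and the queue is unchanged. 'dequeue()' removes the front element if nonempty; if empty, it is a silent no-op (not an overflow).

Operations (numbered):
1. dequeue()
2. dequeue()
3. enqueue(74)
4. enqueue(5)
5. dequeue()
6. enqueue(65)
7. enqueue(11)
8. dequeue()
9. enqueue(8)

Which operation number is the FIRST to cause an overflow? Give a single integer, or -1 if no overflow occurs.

Answer: -1

Derivation:
1. dequeue(): empty, no-op, size=0
2. dequeue(): empty, no-op, size=0
3. enqueue(74): size=1
4. enqueue(5): size=2
5. dequeue(): size=1
6. enqueue(65): size=2
7. enqueue(11): size=3
8. dequeue(): size=2
9. enqueue(8): size=3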